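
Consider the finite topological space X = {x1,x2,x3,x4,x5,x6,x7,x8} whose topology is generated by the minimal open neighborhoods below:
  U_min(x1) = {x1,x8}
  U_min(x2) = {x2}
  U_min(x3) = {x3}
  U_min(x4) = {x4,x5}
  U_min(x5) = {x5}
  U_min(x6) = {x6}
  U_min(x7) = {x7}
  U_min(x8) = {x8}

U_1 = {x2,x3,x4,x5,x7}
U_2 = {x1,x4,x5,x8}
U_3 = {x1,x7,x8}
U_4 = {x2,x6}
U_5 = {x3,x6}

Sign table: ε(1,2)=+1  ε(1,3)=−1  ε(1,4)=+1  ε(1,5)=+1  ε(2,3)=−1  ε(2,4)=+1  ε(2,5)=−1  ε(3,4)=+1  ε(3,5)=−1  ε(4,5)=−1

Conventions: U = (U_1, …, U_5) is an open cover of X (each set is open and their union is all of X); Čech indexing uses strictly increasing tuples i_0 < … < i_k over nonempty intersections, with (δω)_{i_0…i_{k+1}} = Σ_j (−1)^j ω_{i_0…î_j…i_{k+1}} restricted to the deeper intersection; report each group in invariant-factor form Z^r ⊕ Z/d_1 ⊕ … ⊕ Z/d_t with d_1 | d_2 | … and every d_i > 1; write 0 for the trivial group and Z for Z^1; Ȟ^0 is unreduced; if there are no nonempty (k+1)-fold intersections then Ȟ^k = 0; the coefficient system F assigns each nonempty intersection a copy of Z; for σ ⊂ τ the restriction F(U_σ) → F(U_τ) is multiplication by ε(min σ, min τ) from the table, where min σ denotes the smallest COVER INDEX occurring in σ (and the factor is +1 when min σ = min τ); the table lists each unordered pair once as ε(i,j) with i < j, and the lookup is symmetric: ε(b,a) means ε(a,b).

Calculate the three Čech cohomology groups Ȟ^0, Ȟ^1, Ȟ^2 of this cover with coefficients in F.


Ȟ^0 = 0, Ȟ^1 = Z ⊕ Z/2 and Ȟ^2 = 0

cover nerve:
  U12={x4,x5} U13={x7} U14={x2} U15={x3} U23={x1,x8} U45={x6}
C dims 5,6; δ0: rk 5, SNF 1^4·2
Ȟ^0: (5−5)−0=0 ⇒ 0
Ȟ^1: (6−0)−5=1 plus torsion [2] ⇒ Z ⊕ Z/2
Ȟ^2: (0−0)−0=0 ⇒ 0


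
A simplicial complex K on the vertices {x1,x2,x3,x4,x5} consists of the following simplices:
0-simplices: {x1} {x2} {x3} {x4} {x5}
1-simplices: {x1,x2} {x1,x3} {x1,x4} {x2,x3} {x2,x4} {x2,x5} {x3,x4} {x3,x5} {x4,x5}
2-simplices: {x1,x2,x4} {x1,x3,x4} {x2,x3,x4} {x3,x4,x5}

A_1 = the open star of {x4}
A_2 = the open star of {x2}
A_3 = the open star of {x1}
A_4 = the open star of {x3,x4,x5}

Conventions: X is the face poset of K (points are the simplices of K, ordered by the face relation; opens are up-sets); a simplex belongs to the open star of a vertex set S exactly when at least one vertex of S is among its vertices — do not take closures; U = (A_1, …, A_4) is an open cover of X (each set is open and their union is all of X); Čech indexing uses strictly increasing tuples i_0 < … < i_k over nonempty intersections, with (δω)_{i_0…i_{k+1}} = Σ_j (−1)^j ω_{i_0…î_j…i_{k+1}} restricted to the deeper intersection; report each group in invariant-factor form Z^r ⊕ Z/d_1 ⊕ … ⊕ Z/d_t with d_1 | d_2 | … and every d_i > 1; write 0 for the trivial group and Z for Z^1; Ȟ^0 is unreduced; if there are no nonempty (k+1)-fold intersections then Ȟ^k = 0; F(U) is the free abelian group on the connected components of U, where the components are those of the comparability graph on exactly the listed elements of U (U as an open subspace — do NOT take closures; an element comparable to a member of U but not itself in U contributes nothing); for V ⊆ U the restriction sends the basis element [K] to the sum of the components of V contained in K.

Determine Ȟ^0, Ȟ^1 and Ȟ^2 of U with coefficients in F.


Ȟ^0 = Z, Ȟ^1 = Z, Ȟ^2 = 0

nonempty overlaps:
  A1={{x4},{x1,x4},{x2,x4},{x3,x4},{x4,x5},{x1,x2,x4},{x1,x3,x4},{x2,x3,x4},{x3,x4,x5}} A2={{x2},{x1,x2},{x2,x3},{x2,x4},{x2,x5},{x1,x2,x4},{x2,x3,x4}} A3={{x1},{x1,x2},{x1,x3},{x1,x4},{x1,x2,x4},{x1,x3,x4}} A4={{x3},{x4},{x5},{x1,x3},{x1,x4},{x2,x3},{x2,x4},{x2,x5},{x3,x4},{x3,x5},{x4,x5},{x1,x2,x4},{x1,x3,x4},{x2,x3,x4},{x3,x4,x5}}
  A12={{x2,x4},{x1,x2,x4},{x2,x3,x4}} A13={{x1,x4},{x1,x2,x4},{x1,x3,x4}} A14={{x4},{x1,x4},{x2,x4},{x3,x4},{x4,x5},{x1,x2,x4},{x1,x3,x4},{x2,x3,x4},{x3,x4,x5}} A23={{x1,x2},{x1,x2,x4}} A24={{x2,x3},{x2,x4},{x2,x5},{x1,x2,x4},{x2,x3,x4}} A34={{x1,x3},{x1,x4},{x1,x2,x4},{x1,x3,x4}}
  A123={{x1,x2,x4}} A124={{x2,x4},{x1,x2,x4},{x2,x3,x4}} A134={{x1,x4},{x1,x2,x4},{x1,x3,x4}} A234={{x1,x2,x4}}
  A1234={{x1,x2,x4}}
components per intersection:
  A1: {{x4},{x1,x4},{x2,x4},{x3,x4},{x4,x5},{x1,x2,x4},{x1,x3,x4},{x2,x3,x4},{x3,x4,x5}}
  A2: {{x2},{x1,x2},{x2,x3},{x2,x4},{x2,x5},{x1,x2,x4},{x2,x3,x4}}
  A3: {{x1},{x1,x2},{x1,x3},{x1,x4},{x1,x2,x4},{x1,x3,x4}}
  A4: {{x3},{x4},{x5},{x1,x3},{x1,x4},{x2,x3},{x2,x4},{x2,x5},{x3,x4},{x3,x5},{x4,x5},{x1,x2,x4},{x1,x3,x4},{x2,x3,x4},{x3,x4,x5}}
  A12: {{x2,x4},{x1,x2,x4},{x2,x3,x4}}
  A13: {{x1,x4},{x1,x2,x4},{x1,x3,x4}}
  A14: {{x4},{x1,x4},{x2,x4},{x3,x4},{x4,x5},{x1,x2,x4},{x1,x3,x4},{x2,x3,x4},{x3,x4,x5}}
  A23: {{x1,x2},{x1,x2,x4}}
  A24: {{x2,x3},{x2,x4},{x1,x2,x4},{x2,x3,x4}} {{x2,x5}}
  A34: {{x1,x3},{x1,x4},{x1,x2,x4},{x1,x3,x4}}
  A123: {{x1,x2,x4}}
  A124: {{x2,x4},{x1,x2,x4},{x2,x3,x4}}
  A134: {{x1,x4},{x1,x2,x4},{x1,x3,x4}}
  A234: {{x1,x2,x4}}
  A1234: {{x1,x2,x4}}
C dims 4,7,4,1; δ0: rk 3, SNF 1^3; δ1: rk 3, SNF 1^3; δ2: rk 1, SNF 1^1
degree 0: 4−3−0 = 1 → Ȟ^0 ≅ Z
degree 1: 7−3−3 = 1 → Ȟ^1 ≅ Z
degree 2: 4−1−3 = 0 → Ȟ^2 ≅ 0


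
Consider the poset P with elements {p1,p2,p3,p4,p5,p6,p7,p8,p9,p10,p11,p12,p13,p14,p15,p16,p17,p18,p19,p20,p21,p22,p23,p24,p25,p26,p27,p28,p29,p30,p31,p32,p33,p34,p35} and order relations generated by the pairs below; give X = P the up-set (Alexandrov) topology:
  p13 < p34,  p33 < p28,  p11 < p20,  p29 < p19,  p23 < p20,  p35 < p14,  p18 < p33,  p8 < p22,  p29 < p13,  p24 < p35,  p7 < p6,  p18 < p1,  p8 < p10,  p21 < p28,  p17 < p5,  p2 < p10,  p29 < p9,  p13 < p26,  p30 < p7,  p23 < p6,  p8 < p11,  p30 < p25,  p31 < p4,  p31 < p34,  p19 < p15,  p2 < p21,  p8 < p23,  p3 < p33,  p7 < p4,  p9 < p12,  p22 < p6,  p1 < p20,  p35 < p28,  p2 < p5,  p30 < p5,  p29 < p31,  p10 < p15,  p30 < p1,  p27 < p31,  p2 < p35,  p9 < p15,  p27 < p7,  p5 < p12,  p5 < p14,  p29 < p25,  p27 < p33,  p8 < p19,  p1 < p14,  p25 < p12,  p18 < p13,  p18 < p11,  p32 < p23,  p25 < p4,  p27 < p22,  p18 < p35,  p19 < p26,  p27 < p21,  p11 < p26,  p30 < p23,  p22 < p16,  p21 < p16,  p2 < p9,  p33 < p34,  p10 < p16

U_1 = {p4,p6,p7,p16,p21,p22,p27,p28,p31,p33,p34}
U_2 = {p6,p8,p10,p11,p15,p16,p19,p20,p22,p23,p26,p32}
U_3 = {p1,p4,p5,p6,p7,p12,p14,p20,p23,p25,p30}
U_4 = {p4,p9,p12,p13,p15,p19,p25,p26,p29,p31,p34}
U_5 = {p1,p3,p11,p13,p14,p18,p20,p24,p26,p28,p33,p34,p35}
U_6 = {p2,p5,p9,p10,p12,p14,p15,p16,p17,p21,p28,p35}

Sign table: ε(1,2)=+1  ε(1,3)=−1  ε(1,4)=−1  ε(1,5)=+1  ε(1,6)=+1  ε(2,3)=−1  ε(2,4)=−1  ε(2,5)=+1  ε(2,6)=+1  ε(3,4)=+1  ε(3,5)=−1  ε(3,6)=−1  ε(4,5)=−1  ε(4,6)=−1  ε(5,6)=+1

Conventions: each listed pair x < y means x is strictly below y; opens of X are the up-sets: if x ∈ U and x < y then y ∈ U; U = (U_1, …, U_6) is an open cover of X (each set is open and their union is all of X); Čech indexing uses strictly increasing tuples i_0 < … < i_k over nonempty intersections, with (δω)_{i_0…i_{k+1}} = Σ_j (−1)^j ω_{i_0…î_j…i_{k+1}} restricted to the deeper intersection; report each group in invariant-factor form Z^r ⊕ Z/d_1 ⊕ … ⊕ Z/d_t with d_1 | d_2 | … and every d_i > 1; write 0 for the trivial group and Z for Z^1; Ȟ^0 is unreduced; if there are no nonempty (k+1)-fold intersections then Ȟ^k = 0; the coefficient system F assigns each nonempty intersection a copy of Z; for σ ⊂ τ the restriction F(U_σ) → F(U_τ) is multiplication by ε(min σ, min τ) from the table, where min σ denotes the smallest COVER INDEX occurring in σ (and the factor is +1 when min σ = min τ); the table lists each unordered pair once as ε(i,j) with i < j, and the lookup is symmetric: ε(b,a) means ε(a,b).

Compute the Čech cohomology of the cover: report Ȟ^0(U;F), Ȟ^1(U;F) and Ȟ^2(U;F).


Ȟ^0(U;F) ≅ Z; Ȟ^1(U;F) ≅ 0; Ȟ^2(U;F) ≅ Z/2

nonempty intersections:
  U12={p6,p16,p22} U13={p4,p6,p7} U14={p4,p31,p34} U15={p28,p33,p34} U16={p16,p21,p28} U23={p6,p20,p23} U24={p15,p19,p26} U25={p11,p20,p26} U26={p10,p15,p16} U34={p4,p12,p25} U35={p1,p14,p20} U36={p5,p12,p14} U45={p13,p26,p34} U46={p9,p12,p15} U56={p14,p28,p35}
  U123={p6} U126={p16} U134={p4} U145={p34} U156={p28} U235={p20} U245={p26} U246={p15} U346={p12} U356={p14}
C dims 6,15,10; δ0: rk 5, SNF 1^5; δ1: rk 10, SNF 1^9·2
Ȟ^0: (6−5)−0=1 ⇒ Z
Ȟ^1: (15−10)−5=0 ⇒ 0
Ȟ^2: (10−0)−10=0 plus torsion [2] ⇒ Z/2


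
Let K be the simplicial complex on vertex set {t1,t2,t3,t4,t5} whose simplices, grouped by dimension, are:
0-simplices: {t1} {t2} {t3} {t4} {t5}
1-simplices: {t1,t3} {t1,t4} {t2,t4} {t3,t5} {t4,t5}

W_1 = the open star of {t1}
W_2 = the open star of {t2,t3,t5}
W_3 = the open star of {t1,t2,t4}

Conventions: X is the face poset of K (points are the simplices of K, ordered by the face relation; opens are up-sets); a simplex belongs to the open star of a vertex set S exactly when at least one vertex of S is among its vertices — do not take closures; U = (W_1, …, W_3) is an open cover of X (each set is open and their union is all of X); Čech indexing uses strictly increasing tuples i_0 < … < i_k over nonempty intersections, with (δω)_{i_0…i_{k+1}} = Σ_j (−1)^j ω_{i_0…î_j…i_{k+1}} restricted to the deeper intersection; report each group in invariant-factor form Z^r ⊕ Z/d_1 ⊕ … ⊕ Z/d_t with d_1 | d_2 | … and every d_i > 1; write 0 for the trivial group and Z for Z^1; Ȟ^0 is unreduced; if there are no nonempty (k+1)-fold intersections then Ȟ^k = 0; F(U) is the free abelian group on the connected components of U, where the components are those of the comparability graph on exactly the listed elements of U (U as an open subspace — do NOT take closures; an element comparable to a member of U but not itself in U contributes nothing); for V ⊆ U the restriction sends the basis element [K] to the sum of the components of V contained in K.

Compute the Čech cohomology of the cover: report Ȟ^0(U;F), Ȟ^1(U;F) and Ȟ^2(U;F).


Ȟ^0 ≅ Z, Ȟ^1 ≅ Z, Ȟ^2 ≅ 0

nonempty intersections:
  W1={{t1},{t1,t3},{t1,t4}} W2={{t2},{t3},{t5},{t1,t3},{t2,t4},{t3,t5},{t4,t5}} W3={{t1},{t2},{t4},{t1,t3},{t1,t4},{t2,t4},{t4,t5}}
  W12={{t1,t3}} W13={{t1},{t1,t3},{t1,t4}} W23={{t2},{t1,t3},{t2,t4},{t4,t5}}
  W123={{t1,t3}}
components per intersection:
  W1: {{t1},{t1,t3},{t1,t4}}
  W2: {{t2},{t2,t4}} {{t3},{t5},{t1,t3},{t3,t5},{t4,t5}}
  W3: {{t1},{t2},{t4},{t1,t3},{t1,t4},{t2,t4},{t4,t5}}
  W12: {{t1,t3}}
  W13: {{t1},{t1,t3},{t1,t4}}
  W23: {{t2},{t2,t4}} {{t1,t3}} {{t4,t5}}
  W123: {{t1,t3}}
C dims 4,5,1; δ0: rk 3, SNF 1^3; δ1: rk 1, SNF 1^1
Ȟ^0: (4−3)−0=1 ⇒ Z
Ȟ^1: (5−1)−3=1 ⇒ Z
Ȟ^2: (1−0)−1=0 ⇒ 0


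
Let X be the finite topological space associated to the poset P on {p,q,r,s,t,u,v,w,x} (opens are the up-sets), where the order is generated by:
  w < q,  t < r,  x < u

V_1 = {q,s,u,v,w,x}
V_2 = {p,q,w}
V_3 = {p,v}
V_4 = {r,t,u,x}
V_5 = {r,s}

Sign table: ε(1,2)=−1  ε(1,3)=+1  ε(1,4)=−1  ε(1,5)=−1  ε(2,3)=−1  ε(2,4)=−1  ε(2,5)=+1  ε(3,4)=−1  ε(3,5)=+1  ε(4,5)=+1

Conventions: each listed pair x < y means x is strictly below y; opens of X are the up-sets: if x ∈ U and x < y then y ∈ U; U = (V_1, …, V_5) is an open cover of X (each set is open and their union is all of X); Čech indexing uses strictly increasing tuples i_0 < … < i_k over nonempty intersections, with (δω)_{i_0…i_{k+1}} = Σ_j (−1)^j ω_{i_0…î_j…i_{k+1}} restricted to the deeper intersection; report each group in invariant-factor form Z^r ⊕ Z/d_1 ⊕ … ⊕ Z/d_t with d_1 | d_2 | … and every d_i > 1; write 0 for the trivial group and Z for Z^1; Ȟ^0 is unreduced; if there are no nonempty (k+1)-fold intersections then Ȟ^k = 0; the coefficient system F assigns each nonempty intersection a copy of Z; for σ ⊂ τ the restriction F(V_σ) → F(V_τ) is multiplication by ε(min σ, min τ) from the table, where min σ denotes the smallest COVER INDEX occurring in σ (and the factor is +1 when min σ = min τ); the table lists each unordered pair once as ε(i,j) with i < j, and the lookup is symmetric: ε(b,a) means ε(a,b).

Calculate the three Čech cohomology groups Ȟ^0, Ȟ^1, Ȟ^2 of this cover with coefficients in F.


nerve simplices:
  V12={q,w} V13={v} V14={u,x} V15={s} V23={p} V45={r}
C dims 5,6; δ0: rk 4, SNF 1^4
degree 0: 5−4−0 = 1 → Ȟ^0 ≅ Z
degree 1: 6−0−4 = 2 → Ȟ^1 ≅ Z^2
degree 2: 0−0−0 = 0 → Ȟ^2 ≅ 0

Ȟ^0(U;F) ≅ Z,  Ȟ^1(U;F) ≅ Z^2,  Ȟ^2(U;F) ≅ 0


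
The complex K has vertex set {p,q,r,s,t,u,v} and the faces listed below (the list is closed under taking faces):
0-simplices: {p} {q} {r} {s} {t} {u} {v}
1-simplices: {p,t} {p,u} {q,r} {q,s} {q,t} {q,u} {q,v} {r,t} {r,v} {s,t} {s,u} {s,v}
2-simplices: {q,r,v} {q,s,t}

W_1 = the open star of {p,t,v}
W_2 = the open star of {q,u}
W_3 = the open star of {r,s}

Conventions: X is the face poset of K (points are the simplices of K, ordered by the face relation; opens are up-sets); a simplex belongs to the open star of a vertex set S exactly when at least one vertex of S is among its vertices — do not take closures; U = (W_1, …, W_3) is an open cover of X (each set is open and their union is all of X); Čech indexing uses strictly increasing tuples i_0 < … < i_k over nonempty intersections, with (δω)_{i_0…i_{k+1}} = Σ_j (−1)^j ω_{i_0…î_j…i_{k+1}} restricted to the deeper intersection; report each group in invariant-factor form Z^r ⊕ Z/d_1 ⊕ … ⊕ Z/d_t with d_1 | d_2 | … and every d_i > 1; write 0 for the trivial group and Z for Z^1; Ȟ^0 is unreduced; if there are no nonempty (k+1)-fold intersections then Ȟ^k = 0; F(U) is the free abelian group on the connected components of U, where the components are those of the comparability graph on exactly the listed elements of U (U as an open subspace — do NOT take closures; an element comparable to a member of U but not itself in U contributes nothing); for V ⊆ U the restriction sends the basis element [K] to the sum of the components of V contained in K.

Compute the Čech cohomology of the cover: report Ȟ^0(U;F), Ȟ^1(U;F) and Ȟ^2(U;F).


nerve simplices:
  W1={{p},{t},{v},{p,t},{p,u},{q,t},{q,v},{r,t},{r,v},{s,t},{s,v},{q,r,v},{q,s,t}} W2={{q},{u},{p,u},{q,r},{q,s},{q,t},{q,u},{q,v},{s,u},{q,r,v},{q,s,t}} W3={{r},{s},{q,r},{q,s},{r,t},{r,v},{s,t},{s,u},{s,v},{q,r,v},{q,s,t}}
  W12={{p,u},{q,t},{q,v},{q,r,v},{q,s,t}} W13={{r,t},{r,v},{s,t},{s,v},{q,r,v},{q,s,t}} W23={{q,r},{q,s},{s,u},{q,r,v},{q,s,t}}
  W123={{q,r,v},{q,s,t}}
components per intersection:
  W1: {{p},{t},{p,t},{p,u},{q,t},{r,t},{s,t},{q,s,t}} {{v},{q,v},{r,v},{s,v},{q,r,v}}
  W2: {{q},{u},{p,u},{q,r},{q,s},{q,t},{q,u},{q,v},{s,u},{q,r,v},{q,s,t}}
  W3: {{r},{q,r},{r,t},{r,v},{q,r,v}} {{s},{q,s},{s,t},{s,u},{s,v},{q,s,t}}
  W12: {{p,u}} {{q,t},{q,s,t}} {{q,v},{q,r,v}}
  W13: {{r,t}} {{r,v},{q,r,v}} {{s,t},{q,s,t}} {{s,v}}
  W23: {{q,r},{q,r,v}} {{q,s},{q,s,t}} {{s,u}}
  W123: {{q,r,v}} {{q,s,t}}
C dims 5,10,2; δ0: rk 4, SNF 1^4; δ1: rk 2, SNF 1^2
degree 0: 5−4−0 = 1 → Ȟ^0 ≅ Z
degree 1: 10−2−4 = 4 → Ȟ^1 ≅ Z^4
degree 2: 2−0−2 = 0 → Ȟ^2 ≅ 0

Ȟ^0(U;F) ≅ Z; Ȟ^1(U;F) ≅ Z^4; Ȟ^2(U;F) ≅ 0


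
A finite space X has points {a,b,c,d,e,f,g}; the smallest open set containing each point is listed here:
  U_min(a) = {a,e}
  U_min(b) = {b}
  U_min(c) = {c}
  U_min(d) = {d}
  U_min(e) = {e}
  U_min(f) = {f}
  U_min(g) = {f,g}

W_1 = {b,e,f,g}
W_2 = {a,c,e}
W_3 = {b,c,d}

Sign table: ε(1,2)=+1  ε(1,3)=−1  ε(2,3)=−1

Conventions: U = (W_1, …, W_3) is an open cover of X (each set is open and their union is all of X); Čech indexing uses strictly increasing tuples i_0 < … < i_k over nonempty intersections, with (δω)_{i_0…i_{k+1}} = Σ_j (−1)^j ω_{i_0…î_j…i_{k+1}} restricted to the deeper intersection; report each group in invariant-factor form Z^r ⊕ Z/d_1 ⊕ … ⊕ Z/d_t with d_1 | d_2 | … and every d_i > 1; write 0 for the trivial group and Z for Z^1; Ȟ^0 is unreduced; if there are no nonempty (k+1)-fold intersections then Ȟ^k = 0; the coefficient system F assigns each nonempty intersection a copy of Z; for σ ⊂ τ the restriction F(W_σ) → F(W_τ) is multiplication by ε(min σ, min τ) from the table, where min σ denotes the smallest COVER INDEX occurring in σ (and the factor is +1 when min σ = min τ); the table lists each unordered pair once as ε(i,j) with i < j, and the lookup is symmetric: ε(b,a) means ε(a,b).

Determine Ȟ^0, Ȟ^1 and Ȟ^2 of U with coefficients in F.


Ȟ^0(U;F) ≅ Z, Ȟ^1(U;F) ≅ Z and Ȟ^2(U;F) ≅ 0

cover nerve:
  W12={e} W13={b} W23={c}
C dims 3,3; δ0: rk 2, SNF 1^2
Ȟ^0: (3−2)−0=1 ⇒ Z
Ȟ^1: (3−0)−2=1 ⇒ Z
Ȟ^2: (0−0)−0=0 ⇒ 0


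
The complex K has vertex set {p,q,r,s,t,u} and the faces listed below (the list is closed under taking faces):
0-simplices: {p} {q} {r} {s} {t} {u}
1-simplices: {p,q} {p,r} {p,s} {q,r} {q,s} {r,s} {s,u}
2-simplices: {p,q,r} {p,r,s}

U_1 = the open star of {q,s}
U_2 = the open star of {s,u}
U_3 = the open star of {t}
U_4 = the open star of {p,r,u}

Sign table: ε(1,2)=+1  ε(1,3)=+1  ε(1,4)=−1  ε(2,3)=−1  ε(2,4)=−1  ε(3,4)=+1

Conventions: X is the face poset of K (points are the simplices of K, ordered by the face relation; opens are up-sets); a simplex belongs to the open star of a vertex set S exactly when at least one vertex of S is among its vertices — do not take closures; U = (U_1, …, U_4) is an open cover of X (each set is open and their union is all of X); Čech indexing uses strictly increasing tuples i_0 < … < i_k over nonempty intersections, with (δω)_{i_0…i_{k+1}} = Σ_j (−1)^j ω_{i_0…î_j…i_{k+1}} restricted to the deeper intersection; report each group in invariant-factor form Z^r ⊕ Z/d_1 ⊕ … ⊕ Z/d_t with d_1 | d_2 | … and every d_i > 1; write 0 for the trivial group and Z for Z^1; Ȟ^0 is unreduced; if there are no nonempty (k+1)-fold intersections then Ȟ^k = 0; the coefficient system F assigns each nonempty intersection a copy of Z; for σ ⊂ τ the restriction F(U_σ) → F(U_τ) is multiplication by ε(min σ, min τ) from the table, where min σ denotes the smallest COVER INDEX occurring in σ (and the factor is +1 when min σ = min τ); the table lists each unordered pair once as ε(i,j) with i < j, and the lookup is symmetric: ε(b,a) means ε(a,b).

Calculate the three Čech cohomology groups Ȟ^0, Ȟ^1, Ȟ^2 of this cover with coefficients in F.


Ȟ^0(U;F) ≅ Z^2,  Ȟ^1(U;F) ≅ 0,  Ȟ^2(U;F) ≅ 0

nonempty overlaps:
  U1={{q},{s},{p,q},{p,s},{q,r},{q,s},{r,s},{s,u},{p,q,r},{p,r,s}} U2={{s},{u},{p,s},{q,s},{r,s},{s,u},{p,r,s}} U3={{t}} U4={{p},{r},{u},{p,q},{p,r},{p,s},{q,r},{r,s},{s,u},{p,q,r},{p,r,s}}
  U12={{s},{p,s},{q,s},{r,s},{s,u},{p,r,s}} U14={{p,q},{p,s},{q,r},{r,s},{s,u},{p,q,r},{p,r,s}} U24={{u},{p,s},{r,s},{s,u},{p,r,s}}
  U124={{p,s},{r,s},{s,u},{p,r,s}}
C dims 4,3,1; δ0: rk 2, SNF 1^2; δ1: rk 1, SNF 1^1
degree 0: 4−2−0 = 2 → Ȟ^0 ≅ Z^2
degree 1: 3−1−2 = 0 → Ȟ^1 ≅ 0
degree 2: 1−0−1 = 0 → Ȟ^2 ≅ 0


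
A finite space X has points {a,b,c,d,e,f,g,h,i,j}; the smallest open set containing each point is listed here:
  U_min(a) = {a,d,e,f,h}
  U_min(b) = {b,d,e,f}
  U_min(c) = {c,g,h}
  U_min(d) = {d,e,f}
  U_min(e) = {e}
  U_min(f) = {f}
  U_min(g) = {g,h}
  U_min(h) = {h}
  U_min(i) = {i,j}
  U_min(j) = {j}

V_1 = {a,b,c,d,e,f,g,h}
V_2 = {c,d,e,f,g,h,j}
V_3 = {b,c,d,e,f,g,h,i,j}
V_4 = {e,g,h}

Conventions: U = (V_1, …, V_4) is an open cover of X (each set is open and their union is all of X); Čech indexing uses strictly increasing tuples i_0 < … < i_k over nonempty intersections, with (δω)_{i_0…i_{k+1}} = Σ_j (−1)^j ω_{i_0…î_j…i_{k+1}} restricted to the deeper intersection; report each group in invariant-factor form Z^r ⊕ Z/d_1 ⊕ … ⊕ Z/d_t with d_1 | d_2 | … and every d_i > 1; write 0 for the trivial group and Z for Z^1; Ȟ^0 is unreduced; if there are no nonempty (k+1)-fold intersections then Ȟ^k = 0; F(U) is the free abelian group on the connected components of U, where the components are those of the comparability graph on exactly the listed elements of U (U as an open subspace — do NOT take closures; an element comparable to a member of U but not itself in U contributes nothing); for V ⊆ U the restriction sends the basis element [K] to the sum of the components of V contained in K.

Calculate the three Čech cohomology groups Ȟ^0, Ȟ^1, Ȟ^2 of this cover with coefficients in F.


nonempty intersections:
  V12={c,d,e,f,g,h} V13={b,c,d,e,f,g,h} V14={e,g,h} V23={c,d,e,f,g,h,j} V24={e,g,h} V34={e,g,h}
  V123={c,d,e,f,g,h} V124={e,g,h} V134={e,g,h} V234={e,g,h}
  V1234={e,g,h}
components per intersection:
  V1: {a,b,c,d,e,f,g,h}
  V2: {c,g,h} {d,e,f} {j}
  V3: {b,d,e,f} {c,g,h} {i,j}
  V4: {e} {g,h}
  V12: {c,g,h} {d,e,f}
  V13: {b,d,e,f} {c,g,h}
  V14: {e} {g,h}
  V23: {c,g,h} {d,e,f} {j}
  V24: {e} {g,h}
  V34: {e} {g,h}
  V123: {c,g,h} {d,e,f}
  V124: {e} {g,h}
  V134: {e} {g,h}
  V234: {e} {g,h}
  V1234: {e} {g,h}
C dims 9,13,8,2; δ0: rk 7, SNF 1^7; δ1: rk 6, SNF 1^6; δ2: rk 2, SNF 1^2
Ȟ^0: (9−7)−0=2 ⇒ Z^2
Ȟ^1: (13−6)−7=0 ⇒ 0
Ȟ^2: (8−2)−6=0 ⇒ 0

Ȟ^0(U;F) ≅ Z^2, Ȟ^1(U;F) ≅ 0 and Ȟ^2(U;F) ≅ 0


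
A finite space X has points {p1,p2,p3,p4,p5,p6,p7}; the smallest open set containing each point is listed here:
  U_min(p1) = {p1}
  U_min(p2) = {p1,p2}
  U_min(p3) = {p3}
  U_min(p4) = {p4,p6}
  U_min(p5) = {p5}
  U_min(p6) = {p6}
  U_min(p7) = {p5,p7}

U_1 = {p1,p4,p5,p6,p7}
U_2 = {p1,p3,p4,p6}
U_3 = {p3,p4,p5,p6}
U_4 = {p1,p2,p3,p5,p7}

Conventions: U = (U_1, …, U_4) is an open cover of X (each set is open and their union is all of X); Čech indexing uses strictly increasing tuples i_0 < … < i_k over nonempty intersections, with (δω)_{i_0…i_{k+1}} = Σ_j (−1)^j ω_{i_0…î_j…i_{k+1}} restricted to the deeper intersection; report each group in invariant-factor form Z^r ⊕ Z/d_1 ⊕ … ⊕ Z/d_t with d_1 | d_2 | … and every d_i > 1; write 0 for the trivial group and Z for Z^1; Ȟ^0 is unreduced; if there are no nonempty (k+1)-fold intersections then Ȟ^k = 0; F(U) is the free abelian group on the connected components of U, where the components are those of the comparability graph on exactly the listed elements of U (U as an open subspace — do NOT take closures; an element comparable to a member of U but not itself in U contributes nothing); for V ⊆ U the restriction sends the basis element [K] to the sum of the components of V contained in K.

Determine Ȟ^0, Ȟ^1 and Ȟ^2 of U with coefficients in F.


Ȟ^0(U;F) ≅ Z^4, Ȟ^1(U;F) ≅ 0 and Ȟ^2(U;F) ≅ 0

nerve simplices:
  U12={p1,p4,p6} U13={p4,p5,p6} U14={p1,p5,p7} U23={p3,p4,p6} U24={p1,p3} U34={p3,p5}
  U123={p4,p6} U124={p1} U134={p5} U234={p3}
components per intersection:
  U1: {p1} {p4,p6} {p5,p7}
  U2: {p1} {p3} {p4,p6}
  U3: {p3} {p4,p6} {p5}
  U4: {p1,p2} {p3} {p5,p7}
  U12: {p1} {p4,p6}
  U13: {p4,p6} {p5}
  U14: {p1} {p5,p7}
  U23: {p3} {p4,p6}
  U24: {p1} {p3}
  U34: {p3} {p5}
  U123: {p4,p6}
  U124: {p1}
  U134: {p5}
  U234: {p3}
C dims 12,12,4; δ0: rk 8, SNF 1^8; δ1: rk 4, SNF 1^4
degree 0: 12−8−0 = 4 → Ȟ^0 ≅ Z^4
degree 1: 12−4−8 = 0 → Ȟ^1 ≅ 0
degree 2: 4−0−4 = 0 → Ȟ^2 ≅ 0


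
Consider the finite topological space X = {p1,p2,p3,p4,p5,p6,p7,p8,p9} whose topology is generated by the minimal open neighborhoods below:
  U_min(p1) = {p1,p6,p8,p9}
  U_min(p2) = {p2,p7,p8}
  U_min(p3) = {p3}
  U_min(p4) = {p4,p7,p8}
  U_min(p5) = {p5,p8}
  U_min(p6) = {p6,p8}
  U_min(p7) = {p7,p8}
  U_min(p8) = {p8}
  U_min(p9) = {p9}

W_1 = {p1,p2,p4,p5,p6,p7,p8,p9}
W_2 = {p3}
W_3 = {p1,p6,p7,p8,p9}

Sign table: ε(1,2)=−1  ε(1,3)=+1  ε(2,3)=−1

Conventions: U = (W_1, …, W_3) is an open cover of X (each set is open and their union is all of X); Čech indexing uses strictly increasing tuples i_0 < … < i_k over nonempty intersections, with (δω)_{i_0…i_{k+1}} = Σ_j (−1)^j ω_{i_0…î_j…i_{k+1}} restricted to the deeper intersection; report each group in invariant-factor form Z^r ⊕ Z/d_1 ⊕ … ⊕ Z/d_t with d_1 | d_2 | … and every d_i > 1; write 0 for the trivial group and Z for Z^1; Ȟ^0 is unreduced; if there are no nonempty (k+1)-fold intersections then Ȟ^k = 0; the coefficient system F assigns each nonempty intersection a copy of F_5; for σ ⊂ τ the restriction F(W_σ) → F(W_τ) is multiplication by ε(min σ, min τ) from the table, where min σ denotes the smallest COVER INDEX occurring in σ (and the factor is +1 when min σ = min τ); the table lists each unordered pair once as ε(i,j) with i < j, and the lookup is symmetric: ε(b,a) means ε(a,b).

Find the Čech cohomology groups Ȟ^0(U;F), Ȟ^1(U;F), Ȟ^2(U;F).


nerve simplices:
  W13={p1,p6,p7,p8,p9}
C dims 3,1; δ0: rk_F5 1
degree 0: 3−1−0 = 2 → Ȟ^0 ≅ Z/5 ⊕ Z/5
degree 1: 1−0−1 = 0 → Ȟ^1 ≅ 0
degree 2: 0−0−0 = 0 → Ȟ^2 ≅ 0

Ȟ^0(U;F) ≅ Z/5 ⊕ Z/5,  Ȟ^1(U;F) ≅ 0,  Ȟ^2(U;F) ≅ 0


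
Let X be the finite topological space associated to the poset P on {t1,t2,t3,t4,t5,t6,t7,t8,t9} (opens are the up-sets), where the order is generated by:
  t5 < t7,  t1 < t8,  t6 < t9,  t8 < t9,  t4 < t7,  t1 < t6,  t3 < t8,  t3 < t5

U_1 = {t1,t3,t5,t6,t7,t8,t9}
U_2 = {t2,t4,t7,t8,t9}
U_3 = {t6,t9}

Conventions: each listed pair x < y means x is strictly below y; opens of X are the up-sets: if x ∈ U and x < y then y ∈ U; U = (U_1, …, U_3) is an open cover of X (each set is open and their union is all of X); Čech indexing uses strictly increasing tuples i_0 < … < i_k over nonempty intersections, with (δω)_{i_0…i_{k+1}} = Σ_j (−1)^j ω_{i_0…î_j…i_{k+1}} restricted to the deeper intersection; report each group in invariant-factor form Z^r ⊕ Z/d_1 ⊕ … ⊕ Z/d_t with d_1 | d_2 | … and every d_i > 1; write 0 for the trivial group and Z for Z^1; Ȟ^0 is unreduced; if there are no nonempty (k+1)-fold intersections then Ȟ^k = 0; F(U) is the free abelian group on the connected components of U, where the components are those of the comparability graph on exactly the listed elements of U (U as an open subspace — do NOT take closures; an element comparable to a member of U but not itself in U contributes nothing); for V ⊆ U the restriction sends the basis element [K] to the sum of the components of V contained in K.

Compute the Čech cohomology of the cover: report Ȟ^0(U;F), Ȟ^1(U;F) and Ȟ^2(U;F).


nerve of the cover:
  U12={t7,t8,t9} U13={t6,t9} U23={t9}
  U123={t9}
components per intersection:
  U1: {t1,t3,t5,t6,t7,t8,t9}
  U2: {t2} {t4,t7} {t8,t9}
  U3: {t6,t9}
  U12: {t7} {t8,t9}
  U13: {t6,t9}
  U23: {t9}
  U123: {t9}
C dims 5,4,1; δ0: rk 3, SNF 1^3; δ1: rk 1, SNF 1^1
Ȟ^0 = (5 − 3) − 0 = 2, so Ȟ^0 ≅ Z^2
Ȟ^1 = (4 − 1) − 3 = 0, so Ȟ^1 ≅ 0
Ȟ^2 = (1 − 0) − 1 = 0, so Ȟ^2 ≅ 0

Ȟ^0(U;F) ≅ Z^2, Ȟ^1(U;F) ≅ 0 and Ȟ^2(U;F) ≅ 0


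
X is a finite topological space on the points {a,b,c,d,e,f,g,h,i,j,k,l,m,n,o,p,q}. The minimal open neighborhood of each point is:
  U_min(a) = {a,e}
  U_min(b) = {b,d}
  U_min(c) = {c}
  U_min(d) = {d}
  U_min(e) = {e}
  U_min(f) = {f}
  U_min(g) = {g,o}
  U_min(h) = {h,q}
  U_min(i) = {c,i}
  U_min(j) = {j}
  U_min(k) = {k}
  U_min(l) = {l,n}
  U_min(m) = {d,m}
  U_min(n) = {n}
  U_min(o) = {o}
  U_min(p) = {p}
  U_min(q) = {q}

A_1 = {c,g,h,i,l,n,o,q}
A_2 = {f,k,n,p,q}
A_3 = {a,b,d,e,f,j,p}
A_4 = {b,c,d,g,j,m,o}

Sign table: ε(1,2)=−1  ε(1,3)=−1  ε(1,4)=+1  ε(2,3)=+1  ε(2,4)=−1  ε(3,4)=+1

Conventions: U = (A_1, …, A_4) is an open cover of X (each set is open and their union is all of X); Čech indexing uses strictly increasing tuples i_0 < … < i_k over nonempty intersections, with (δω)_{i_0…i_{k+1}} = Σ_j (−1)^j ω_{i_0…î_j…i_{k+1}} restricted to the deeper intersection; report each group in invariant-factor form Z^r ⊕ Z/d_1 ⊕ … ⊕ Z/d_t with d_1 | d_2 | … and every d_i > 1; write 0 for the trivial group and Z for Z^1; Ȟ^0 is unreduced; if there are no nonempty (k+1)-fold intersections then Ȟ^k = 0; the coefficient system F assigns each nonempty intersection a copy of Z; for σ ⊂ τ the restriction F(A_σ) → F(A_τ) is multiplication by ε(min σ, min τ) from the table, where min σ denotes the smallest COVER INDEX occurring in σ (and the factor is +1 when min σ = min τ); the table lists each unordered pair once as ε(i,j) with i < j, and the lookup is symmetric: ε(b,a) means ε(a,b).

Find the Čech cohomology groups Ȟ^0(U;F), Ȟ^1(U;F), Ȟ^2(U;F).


nonempty intersections:
  A12={n,q} A14={c,g,o} A23={f,p} A34={b,d,j}
C dims 4,4; δ0: rk 4, SNF 1^3·2
Ȟ^0: (4−4)−0=0 ⇒ 0
Ȟ^1: (4−0)−4=0 plus torsion [2] ⇒ Z/2
Ȟ^2: (0−0)−0=0 ⇒ 0

Ȟ^0 ≅ 0, Ȟ^1 ≅ Z/2 and Ȟ^2 ≅ 0


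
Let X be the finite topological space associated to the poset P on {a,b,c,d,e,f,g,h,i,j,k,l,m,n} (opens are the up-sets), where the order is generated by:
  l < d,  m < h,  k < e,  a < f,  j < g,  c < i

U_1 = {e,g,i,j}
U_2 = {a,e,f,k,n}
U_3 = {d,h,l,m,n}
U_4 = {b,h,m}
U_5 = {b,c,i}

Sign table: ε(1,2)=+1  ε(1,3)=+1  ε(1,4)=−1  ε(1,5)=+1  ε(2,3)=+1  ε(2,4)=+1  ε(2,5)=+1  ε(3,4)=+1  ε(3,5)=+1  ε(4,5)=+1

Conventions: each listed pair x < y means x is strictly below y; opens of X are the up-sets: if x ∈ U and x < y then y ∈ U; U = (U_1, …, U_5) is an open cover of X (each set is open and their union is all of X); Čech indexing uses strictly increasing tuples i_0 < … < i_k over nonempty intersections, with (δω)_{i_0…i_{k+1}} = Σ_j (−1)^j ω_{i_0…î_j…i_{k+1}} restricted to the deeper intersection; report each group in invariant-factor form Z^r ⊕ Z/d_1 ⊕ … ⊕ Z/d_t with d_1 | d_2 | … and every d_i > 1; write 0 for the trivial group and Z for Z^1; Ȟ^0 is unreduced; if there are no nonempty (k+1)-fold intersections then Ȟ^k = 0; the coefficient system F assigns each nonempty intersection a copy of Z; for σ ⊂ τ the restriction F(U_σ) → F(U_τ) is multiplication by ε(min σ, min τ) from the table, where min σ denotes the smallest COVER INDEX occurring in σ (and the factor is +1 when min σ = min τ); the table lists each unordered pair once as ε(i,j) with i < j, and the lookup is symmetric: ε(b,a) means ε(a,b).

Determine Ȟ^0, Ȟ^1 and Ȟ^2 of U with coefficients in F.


nonempty overlaps:
  U12={e} U15={i} U23={n} U34={h,m} U45={b}
C dims 5,5; δ0: rk 4, SNF 1^4
degree 0: 5−4−0 = 1 → Ȟ^0 ≅ Z
degree 1: 5−0−4 = 1 → Ȟ^1 ≅ Z
degree 2: 0−0−0 = 0 → Ȟ^2 ≅ 0

Ȟ^0(U;F) ≅ Z,  Ȟ^1(U;F) ≅ Z,  Ȟ^2(U;F) ≅ 0


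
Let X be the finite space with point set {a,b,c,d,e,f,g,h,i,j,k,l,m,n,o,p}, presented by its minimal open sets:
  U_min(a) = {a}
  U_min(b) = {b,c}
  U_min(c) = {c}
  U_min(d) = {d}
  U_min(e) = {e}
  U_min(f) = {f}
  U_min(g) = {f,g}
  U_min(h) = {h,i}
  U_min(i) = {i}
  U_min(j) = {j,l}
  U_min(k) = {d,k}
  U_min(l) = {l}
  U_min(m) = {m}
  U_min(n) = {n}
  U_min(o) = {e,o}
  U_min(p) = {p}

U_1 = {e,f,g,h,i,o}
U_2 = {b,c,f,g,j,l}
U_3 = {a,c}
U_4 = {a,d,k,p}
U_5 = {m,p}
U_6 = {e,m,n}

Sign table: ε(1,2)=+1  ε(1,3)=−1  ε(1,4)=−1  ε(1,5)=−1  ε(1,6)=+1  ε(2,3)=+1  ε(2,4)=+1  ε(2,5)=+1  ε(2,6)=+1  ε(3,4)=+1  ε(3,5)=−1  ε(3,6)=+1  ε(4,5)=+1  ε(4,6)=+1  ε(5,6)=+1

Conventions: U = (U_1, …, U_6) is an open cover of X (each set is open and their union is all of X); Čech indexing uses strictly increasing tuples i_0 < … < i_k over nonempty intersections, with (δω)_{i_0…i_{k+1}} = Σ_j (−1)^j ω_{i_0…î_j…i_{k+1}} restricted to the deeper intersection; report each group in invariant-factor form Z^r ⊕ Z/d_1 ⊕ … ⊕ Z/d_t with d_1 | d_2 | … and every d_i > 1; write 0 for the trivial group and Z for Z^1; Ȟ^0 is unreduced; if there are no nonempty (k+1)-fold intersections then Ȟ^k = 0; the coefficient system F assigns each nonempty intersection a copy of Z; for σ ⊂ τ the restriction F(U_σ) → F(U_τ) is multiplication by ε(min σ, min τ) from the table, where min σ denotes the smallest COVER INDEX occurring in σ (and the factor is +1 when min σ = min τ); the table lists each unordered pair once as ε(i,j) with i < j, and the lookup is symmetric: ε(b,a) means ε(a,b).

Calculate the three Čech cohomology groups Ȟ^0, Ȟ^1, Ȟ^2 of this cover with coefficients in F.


intersection data:
  U12={f,g} U16={e} U23={c} U34={a} U45={p} U56={m}
C dims 6,6; δ0: rk 5, SNF 1^5
Ȟ^0 = (6 − 5) − 0 = 1, so Ȟ^0 ≅ Z
Ȟ^1 = (6 − 0) − 5 = 1, so Ȟ^1 ≅ Z
Ȟ^2 = (0 − 0) − 0 = 0, so Ȟ^2 ≅ 0

Ȟ^0 ≅ Z,  Ȟ^1 ≅ Z,  Ȟ^2 ≅ 0


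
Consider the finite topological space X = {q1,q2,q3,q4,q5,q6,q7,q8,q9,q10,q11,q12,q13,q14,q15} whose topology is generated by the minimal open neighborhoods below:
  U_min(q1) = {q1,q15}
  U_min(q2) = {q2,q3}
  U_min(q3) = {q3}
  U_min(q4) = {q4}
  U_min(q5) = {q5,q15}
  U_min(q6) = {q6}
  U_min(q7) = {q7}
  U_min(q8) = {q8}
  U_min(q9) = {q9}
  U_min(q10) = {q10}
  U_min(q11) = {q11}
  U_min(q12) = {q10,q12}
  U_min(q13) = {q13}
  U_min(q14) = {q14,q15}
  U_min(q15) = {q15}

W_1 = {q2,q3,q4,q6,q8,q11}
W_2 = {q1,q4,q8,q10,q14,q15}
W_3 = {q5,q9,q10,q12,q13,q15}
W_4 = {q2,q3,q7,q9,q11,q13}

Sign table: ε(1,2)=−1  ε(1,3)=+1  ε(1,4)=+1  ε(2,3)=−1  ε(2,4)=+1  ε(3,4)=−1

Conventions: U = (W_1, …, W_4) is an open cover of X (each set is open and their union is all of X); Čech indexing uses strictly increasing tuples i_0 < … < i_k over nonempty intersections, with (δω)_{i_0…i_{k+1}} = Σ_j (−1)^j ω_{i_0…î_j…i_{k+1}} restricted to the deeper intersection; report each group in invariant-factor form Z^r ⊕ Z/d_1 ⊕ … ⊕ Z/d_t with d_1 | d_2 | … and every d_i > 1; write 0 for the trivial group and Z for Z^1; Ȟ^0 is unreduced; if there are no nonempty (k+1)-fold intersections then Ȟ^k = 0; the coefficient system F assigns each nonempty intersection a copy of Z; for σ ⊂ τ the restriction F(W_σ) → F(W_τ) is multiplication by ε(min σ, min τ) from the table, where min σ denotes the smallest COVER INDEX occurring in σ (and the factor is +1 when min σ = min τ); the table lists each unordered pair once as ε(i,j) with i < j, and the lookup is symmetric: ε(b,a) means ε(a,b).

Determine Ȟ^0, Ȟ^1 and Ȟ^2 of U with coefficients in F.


intersection data:
  W12={q4,q8} W14={q2,q3,q11} W23={q10,q15} W34={q9,q13}
C dims 4,4; δ0: rk 4, SNF 1^3·2
Ȟ^0 = (4 − 4) − 0 = 0, so Ȟ^0 ≅ 0
Ȟ^1 = (4 − 0) − 4 = 0 plus torsion [2], so Ȟ^1 ≅ Z/2
Ȟ^2 = (0 − 0) − 0 = 0, so Ȟ^2 ≅ 0

Ȟ^0(U;F) ≅ 0; Ȟ^1(U;F) ≅ Z/2; Ȟ^2(U;F) ≅ 0


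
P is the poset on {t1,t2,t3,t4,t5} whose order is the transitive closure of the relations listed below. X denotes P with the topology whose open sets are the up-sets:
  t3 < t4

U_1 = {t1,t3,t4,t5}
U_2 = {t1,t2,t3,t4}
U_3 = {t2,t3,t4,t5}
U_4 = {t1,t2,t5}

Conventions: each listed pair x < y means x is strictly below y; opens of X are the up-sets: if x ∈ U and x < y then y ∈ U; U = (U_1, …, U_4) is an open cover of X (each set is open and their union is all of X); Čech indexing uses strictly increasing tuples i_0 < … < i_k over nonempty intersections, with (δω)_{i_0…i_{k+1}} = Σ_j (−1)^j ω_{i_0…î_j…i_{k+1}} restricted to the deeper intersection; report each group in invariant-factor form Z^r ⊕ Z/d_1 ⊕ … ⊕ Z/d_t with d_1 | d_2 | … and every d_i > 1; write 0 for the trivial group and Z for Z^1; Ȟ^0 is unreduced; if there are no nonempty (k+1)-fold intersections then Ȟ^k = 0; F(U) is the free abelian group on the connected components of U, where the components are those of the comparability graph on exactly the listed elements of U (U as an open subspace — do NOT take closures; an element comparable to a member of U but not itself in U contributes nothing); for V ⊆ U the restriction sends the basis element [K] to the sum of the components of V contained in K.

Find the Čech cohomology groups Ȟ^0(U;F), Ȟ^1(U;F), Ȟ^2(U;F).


Ȟ^0(U;F) ≅ Z^4, Ȟ^1(U;F) ≅ 0, Ȟ^2(U;F) ≅ 0

nonempty intersections:
  U12={t1,t3,t4} U13={t3,t4,t5} U14={t1,t5} U23={t2,t3,t4} U24={t1,t2} U34={t2,t5}
  U123={t3,t4} U124={t1} U134={t5} U234={t2}
components per intersection:
  U1: {t1} {t3,t4} {t5}
  U2: {t1} {t2} {t3,t4}
  U3: {t2} {t3,t4} {t5}
  U4: {t1} {t2} {t5}
  U12: {t1} {t3,t4}
  U13: {t3,t4} {t5}
  U14: {t1} {t5}
  U23: {t2} {t3,t4}
  U24: {t1} {t2}
  U34: {t2} {t5}
  U123: {t3,t4}
  U124: {t1}
  U134: {t5}
  U234: {t2}
C dims 12,12,4; δ0: rk 8, SNF 1^8; δ1: rk 4, SNF 1^4
Ȟ^0: (12−8)−0=4 ⇒ Z^4
Ȟ^1: (12−4)−8=0 ⇒ 0
Ȟ^2: (4−0)−4=0 ⇒ 0


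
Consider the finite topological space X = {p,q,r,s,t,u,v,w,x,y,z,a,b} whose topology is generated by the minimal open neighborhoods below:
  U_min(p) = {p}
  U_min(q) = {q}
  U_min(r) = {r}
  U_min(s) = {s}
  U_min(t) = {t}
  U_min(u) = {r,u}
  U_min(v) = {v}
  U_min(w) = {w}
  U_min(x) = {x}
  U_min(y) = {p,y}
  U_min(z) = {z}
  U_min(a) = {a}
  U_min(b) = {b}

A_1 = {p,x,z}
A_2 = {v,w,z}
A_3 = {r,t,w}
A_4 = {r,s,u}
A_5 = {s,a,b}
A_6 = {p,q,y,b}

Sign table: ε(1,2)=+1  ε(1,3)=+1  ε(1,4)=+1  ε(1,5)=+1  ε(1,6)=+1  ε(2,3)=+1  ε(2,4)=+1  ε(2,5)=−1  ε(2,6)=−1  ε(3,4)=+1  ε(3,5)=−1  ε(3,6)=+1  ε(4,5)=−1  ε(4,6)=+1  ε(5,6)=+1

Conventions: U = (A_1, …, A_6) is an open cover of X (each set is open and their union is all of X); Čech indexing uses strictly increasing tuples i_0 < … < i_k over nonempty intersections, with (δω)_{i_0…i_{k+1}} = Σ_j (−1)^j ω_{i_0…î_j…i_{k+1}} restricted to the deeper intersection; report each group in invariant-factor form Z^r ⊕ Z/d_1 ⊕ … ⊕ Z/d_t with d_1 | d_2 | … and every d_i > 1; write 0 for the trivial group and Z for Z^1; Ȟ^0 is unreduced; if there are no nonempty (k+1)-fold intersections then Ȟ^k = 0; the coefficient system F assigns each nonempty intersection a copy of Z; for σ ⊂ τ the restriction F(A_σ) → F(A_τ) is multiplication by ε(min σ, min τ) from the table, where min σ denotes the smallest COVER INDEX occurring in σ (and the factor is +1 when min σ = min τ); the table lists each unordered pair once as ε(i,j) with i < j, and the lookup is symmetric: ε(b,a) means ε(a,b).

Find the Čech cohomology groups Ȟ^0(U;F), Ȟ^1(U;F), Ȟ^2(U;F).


nonempty overlaps:
  A12={z} A16={p} A23={w} A34={r} A45={s} A56={b}
C dims 6,6; δ0: rk 6, SNF 1^5·2
degree 0: 6−6−0 = 0 → Ȟ^0 ≅ 0
degree 1: 6−0−6 = 0 plus torsion [2] → Ȟ^1 ≅ Z/2
degree 2: 0−0−0 = 0 → Ȟ^2 ≅ 0

Ȟ^0(U;F) ≅ 0, Ȟ^1(U;F) ≅ Z/2, Ȟ^2(U;F) ≅ 0


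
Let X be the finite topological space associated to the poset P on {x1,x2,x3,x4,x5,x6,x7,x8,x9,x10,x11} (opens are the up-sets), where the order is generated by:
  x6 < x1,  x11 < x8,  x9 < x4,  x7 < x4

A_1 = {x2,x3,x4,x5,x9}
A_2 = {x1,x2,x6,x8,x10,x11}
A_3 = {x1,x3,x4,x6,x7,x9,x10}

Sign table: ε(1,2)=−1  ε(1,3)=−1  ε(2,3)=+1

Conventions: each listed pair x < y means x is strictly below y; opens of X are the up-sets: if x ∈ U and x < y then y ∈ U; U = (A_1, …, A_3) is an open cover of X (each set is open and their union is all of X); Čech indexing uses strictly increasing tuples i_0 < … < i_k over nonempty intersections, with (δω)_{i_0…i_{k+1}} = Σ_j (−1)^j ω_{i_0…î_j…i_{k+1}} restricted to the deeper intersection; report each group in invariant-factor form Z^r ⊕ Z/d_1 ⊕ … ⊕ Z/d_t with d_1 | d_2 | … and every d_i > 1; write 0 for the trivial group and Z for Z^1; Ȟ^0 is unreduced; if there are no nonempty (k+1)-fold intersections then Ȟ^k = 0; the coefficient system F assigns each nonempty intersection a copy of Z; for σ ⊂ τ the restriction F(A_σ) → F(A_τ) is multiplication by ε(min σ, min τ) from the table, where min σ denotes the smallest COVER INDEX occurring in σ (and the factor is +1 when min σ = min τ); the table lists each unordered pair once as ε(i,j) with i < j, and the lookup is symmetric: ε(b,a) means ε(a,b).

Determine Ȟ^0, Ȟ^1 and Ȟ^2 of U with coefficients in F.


Ȟ^0 ≅ Z; Ȟ^1 ≅ Z; Ȟ^2 ≅ 0

intersection data:
  A12={x2} A13={x3,x4,x9} A23={x1,x6,x10}
C dims 3,3; δ0: rk 2, SNF 1^2
Ȟ^0 = (3 − 2) − 0 = 1, so Ȟ^0 ≅ Z
Ȟ^1 = (3 − 0) − 2 = 1, so Ȟ^1 ≅ Z
Ȟ^2 = (0 − 0) − 0 = 0, so Ȟ^2 ≅ 0


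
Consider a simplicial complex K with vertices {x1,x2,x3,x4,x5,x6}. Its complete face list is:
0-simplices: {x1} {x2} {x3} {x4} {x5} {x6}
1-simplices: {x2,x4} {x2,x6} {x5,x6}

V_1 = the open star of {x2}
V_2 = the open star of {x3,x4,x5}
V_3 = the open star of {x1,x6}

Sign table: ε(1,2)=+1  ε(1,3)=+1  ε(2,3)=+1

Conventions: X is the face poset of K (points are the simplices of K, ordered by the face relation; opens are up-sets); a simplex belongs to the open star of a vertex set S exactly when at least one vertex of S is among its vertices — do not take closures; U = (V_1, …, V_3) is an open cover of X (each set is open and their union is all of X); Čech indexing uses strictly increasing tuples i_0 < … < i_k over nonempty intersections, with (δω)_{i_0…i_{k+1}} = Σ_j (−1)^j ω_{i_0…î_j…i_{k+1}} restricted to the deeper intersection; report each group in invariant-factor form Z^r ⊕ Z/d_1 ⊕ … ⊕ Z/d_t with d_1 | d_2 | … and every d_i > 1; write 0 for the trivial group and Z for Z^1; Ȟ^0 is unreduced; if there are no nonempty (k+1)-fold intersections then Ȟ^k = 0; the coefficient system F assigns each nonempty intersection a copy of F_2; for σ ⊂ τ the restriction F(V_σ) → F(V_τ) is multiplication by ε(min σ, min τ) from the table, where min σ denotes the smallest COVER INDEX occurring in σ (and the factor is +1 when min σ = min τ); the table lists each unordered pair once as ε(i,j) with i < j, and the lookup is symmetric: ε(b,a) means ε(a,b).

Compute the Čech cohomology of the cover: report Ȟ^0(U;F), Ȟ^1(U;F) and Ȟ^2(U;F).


nerve of the cover:
  V1={{x2},{x2,x4},{x2,x6}} V2={{x3},{x4},{x5},{x2,x4},{x5,x6}} V3={{x1},{x6},{x2,x6},{x5,x6}}
  V12={{x2,x4}} V13={{x2,x6}} V23={{x5,x6}}
C dims 3,3; δ0: rk_F2 2
Ȟ^0 = (3 − 2) − 0 = 1, so Ȟ^0 ≅ Z/2
Ȟ^1 = (3 − 0) − 2 = 1, so Ȟ^1 ≅ Z/2
Ȟ^2 = (0 − 0) − 0 = 0, so Ȟ^2 ≅ 0

Ȟ^0 = Z/2,  Ȟ^1 = Z/2,  Ȟ^2 = 0
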